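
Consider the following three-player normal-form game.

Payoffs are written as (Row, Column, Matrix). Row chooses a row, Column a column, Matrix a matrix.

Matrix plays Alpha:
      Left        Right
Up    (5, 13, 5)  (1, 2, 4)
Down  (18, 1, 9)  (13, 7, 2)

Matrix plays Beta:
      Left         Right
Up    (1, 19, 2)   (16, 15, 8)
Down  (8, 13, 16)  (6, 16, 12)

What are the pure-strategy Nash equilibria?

No pure-strategy Nash equilibrium.

(Up, Left, Alpha): Row can switch to Down (5 → 18). Not NE.
(Up, Left, Beta): Row can switch to Down (1 → 8). Not NE.
(Up, Right, Alpha): Row can switch to Down (1 → 13). Not NE.
(Up, Right, Beta): Column can switch to Left (15 → 19). Not NE.
(Down, Left, Alpha): Column can switch to Right (1 → 7). Not NE.
(Down, Left, Beta): Column can switch to Right (13 → 16). Not NE.
(Down, Right, Alpha): Matrix can switch to Beta (2 → 12). Not NE.
(Down, Right, Beta): Row can switch to Up (6 → 16). Not NE.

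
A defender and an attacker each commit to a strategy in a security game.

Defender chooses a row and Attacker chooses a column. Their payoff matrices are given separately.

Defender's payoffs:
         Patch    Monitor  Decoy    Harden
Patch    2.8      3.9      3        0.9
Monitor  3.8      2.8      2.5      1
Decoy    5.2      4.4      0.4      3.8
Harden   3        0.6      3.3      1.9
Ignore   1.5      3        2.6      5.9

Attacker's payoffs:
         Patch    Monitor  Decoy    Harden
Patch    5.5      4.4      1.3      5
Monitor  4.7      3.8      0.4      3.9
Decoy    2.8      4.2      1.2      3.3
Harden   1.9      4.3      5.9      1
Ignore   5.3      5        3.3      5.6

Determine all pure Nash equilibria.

(Decoy, Monitor); (Harden, Decoy); (Ignore, Harden)

Defender against Patch: payoffs 2.8, 3.8, 5.2, 3, 1.5 → best response Decoy.
Defender against Monitor: payoffs 3.9, 2.8, 4.4, 0.6, 3 → best response Decoy.
Defender against Decoy: payoffs 3, 2.5, 0.4, 3.3, 2.6 → best response Harden.
Defender against Harden: payoffs 0.9, 1, 3.8, 1.9, 5.9 → best response Ignore.
Attacker against Patch: payoffs 5.5, 4.4, 1.3, 5 → best response Patch.
Attacker against Monitor: payoffs 4.7, 3.8, 0.4, 3.9 → best response Patch.
Attacker against Decoy: payoffs 2.8, 4.2, 1.2, 3.3 → best response Monitor.
Attacker against Harden: payoffs 1.9, 4.3, 5.9, 1 → best response Decoy.
Attacker against Ignore: payoffs 5.3, 5, 3.3, 5.6 → best response Harden.
Mutual best responses: (Decoy, Monitor); (Harden, Decoy); (Ignore, Harden).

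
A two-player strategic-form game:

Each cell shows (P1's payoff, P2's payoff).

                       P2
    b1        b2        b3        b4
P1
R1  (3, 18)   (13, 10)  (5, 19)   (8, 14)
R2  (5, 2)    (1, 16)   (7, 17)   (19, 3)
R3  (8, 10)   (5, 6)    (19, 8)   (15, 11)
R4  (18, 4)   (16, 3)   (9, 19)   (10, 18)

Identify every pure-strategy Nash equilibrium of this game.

P1 against b1: payoffs 3, 5, 8, 18 → best response R4.
P1 against b2: payoffs 13, 1, 5, 16 → best response R4.
P1 against b3: payoffs 5, 7, 19, 9 → best response R3.
P1 against b4: payoffs 8, 19, 15, 10 → best response R2.
P2 against R1: payoffs 18, 10, 19, 14 → best response b3.
P2 against R2: payoffs 2, 16, 17, 3 → best response b3.
P2 against R3: payoffs 10, 6, 8, 11 → best response b4.
P2 against R4: payoffs 4, 3, 19, 18 → best response b3.
No profile is a mutual best response for all players.

There is no pure-strategy Nash equilibrium.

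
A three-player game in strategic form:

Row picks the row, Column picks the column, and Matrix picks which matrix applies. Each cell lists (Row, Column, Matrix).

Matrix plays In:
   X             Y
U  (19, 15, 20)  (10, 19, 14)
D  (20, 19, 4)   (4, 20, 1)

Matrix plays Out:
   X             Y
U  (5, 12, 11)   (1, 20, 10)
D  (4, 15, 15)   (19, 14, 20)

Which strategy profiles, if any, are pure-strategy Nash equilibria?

Pure NE: (U, Y, In)

Row against (X, In): payoffs 19, 20 → best response D.
Row against (X, Out): payoffs 5, 4 → best response U.
Row against (Y, In): payoffs 10, 4 → best response U.
Row against (Y, Out): payoffs 1, 19 → best response D.
Column against (U, In): payoffs 15, 19 → best response Y.
Column against (U, Out): payoffs 12, 20 → best response Y.
Column against (D, In): payoffs 19, 20 → best response Y.
Column against (D, Out): payoffs 15, 14 → best response X.
Matrix against (U, X): payoffs 20, 11 → best response In.
Matrix against (U, Y): payoffs 14, 10 → best response In.
Matrix against (D, X): payoffs 4, 15 → best response Out.
Matrix against (D, Y): payoffs 1, 20 → best response Out.
Mutual best responses: (U, Y, In).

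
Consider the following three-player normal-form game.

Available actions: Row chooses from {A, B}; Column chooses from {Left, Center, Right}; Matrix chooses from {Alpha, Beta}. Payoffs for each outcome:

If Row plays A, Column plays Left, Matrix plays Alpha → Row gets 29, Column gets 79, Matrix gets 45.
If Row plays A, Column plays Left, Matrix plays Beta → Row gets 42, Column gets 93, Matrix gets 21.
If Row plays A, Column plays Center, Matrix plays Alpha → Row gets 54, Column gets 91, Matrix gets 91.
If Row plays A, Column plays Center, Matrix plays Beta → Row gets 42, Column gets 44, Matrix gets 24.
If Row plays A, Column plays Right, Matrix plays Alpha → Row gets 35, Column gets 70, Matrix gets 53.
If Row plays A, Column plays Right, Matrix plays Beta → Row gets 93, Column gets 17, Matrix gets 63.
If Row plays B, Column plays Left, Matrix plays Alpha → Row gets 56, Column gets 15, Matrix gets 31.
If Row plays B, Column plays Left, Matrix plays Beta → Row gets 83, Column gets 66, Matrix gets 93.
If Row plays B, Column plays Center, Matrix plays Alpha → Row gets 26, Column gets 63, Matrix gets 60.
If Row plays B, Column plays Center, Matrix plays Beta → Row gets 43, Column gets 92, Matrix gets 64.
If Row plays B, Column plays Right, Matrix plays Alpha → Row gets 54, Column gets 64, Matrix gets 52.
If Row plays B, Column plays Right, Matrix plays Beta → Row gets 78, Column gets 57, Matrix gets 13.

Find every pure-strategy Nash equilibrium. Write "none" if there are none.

For each player, find the best response to each opponent profile; mutual best responses are the pure NE.
Row against (Left, Alpha): payoffs 29, 56 → best response B.
Row against (Left, Beta): payoffs 42, 83 → best response B.
Row against (Center, Alpha): payoffs 54, 26 → best response A.
Row against (Center, Beta): payoffs 42, 43 → best response B.
Row against (Right, Alpha): payoffs 35, 54 → best response B.
Row against (Right, Beta): payoffs 93, 78 → best response A.
Column against (A, Alpha): payoffs 79, 91, 70 → best response Center.
Column against (A, Beta): payoffs 93, 44, 17 → best response Left.
Column against (B, Alpha): payoffs 15, 63, 64 → best response Right.
Column against (B, Beta): payoffs 66, 92, 57 → best response Center.
Matrix against (A, Left): payoffs 45, 21 → best response Alpha.
Matrix against (A, Center): payoffs 91, 24 → best response Alpha.
Matrix against (A, Right): payoffs 53, 63 → best response Beta.
Matrix against (B, Left): payoffs 31, 93 → best response Beta.
Matrix against (B, Center): payoffs 60, 64 → best response Beta.
Matrix against (B, Right): payoffs 52, 13 → best response Alpha.
Mutual best responses: (A, Center, Alpha); (B, Center, Beta); (B, Right, Alpha).

(A, Center, Alpha) and (B, Center, Beta) and (B, Right, Alpha)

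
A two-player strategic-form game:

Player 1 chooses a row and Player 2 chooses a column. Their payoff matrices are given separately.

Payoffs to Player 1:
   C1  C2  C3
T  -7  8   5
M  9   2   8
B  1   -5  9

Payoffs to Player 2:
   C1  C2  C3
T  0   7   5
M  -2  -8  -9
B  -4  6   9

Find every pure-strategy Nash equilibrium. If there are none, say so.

The pure Nash equilibria are (T, C2) and (M, C1) and (B, C3).

Player 1 against C1: payoffs -7, 9, 1 → best response M.
Player 1 against C2: payoffs 8, 2, -5 → best response T.
Player 1 against C3: payoffs 5, 8, 9 → best response B.
Player 2 against T: payoffs 0, 7, 5 → best response C2.
Player 2 against M: payoffs -2, -8, -9 → best response C1.
Player 2 against B: payoffs -4, 6, 9 → best response C3.
Mutual best responses: (T, C2); (M, C1); (B, C3).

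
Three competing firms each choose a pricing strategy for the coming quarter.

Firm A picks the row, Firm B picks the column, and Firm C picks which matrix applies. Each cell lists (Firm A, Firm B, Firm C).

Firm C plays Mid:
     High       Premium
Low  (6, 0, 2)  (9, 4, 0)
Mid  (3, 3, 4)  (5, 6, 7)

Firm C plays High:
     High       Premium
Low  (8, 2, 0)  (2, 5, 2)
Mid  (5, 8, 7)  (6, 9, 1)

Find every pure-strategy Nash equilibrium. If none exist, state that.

Firm A against (High, Mid): payoffs 6, 3 → best response Low.
Firm A against (High, High): payoffs 8, 5 → best response Low.
Firm A against (Premium, Mid): payoffs 9, 5 → best response Low.
Firm A against (Premium, High): payoffs 2, 6 → best response Mid.
Firm B against (Low, Mid): payoffs 0, 4 → best response Premium.
Firm B against (Low, High): payoffs 2, 5 → best response Premium.
Firm B against (Mid, Mid): payoffs 3, 6 → best response Premium.
Firm B against (Mid, High): payoffs 8, 9 → best response Premium.
Firm C against (Low, High): payoffs 2, 0 → best response Mid.
Firm C against (Low, Premium): payoffs 0, 2 → best response High.
Firm C against (Mid, High): payoffs 4, 7 → best response High.
Firm C against (Mid, Premium): payoffs 7, 1 → best response Mid.
No profile is a mutual best response for all players.

No pure-strategy Nash equilibrium.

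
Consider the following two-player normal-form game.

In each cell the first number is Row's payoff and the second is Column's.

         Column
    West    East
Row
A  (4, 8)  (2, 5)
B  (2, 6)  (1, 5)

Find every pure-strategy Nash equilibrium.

Mark each player's best response to every combination of opponents' strategies; a profile where every player is best-responding is a pure Nash equilibrium.
Row against West: payoffs 4, 2 → best response A.
Row against East: payoffs 2, 1 → best response A.
Column against A: payoffs 8, 5 → best response West.
Column against B: payoffs 6, 5 → best response West.
Mutual best responses: (A, West).

The unique pure-strategy Nash equilibrium is (A, West).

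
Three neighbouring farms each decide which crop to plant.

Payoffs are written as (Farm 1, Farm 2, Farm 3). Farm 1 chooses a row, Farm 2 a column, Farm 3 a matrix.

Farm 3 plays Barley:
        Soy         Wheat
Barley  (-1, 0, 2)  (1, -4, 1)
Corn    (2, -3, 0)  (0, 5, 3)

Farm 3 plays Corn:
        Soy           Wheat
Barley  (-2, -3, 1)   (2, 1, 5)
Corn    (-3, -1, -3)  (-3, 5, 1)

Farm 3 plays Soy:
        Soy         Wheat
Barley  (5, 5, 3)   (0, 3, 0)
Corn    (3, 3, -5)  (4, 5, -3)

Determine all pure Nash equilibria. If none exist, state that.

The pure Nash equilibria are (Barley, Soy, Soy); (Barley, Wheat, Corn).

(Barley, Soy, Barley): Farm 1 can switch to Corn (-1 → 2). Not NE.
(Barley, Soy, Corn): Farm 2 can switch to Wheat (-3 → 1). Not NE.
(Barley, Soy, Soy): Farm 1 gets 5, best alternative 3; Farm 2 gets 5, best alternative 3; Farm 3 gets 3, best alternative 2. No profitable deviation — NE.
(Barley, Wheat, Barley): Farm 2 can switch to Soy (-4 → 0). Not NE.
(Barley, Wheat, Corn): Farm 1 gets 2, best alternative -3; Farm 2 gets 1, best alternative -3; Farm 3 gets 5, best alternative 1. No profitable deviation — NE.
(Barley, Wheat, Soy): Farm 1 can switch to Corn (0 → 4). Not NE.
(Corn, Soy, Barley): Farm 2 can switch to Wheat (-3 → 5). Not NE.
(Corn, Soy, Corn): Farm 1 can switch to Barley (-3 → -2). Not NE.
(Corn, Soy, Soy): Farm 1 can switch to Barley (3 → 5). Not NE.
(Corn, Wheat, Barley): Farm 1 can switch to Barley (0 → 1). Not NE.
(The remaining 2 profiles each have a profitable deviation by the same check.)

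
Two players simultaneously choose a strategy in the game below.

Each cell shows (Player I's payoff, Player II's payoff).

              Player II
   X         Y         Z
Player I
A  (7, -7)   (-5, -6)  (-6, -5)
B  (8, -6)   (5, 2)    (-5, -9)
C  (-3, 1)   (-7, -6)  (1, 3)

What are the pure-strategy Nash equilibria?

Pure-strategy Nash equilibria: (B, Y); (C, Z)

Player I against X: payoffs 7, 8, -3 → best response B.
Player I against Y: payoffs -5, 5, -7 → best response B.
Player I against Z: payoffs -6, -5, 1 → best response C.
Player II against A: payoffs -7, -6, -5 → best response Z.
Player II against B: payoffs -6, 2, -9 → best response Y.
Player II against C: payoffs 1, -6, 3 → best response Z.
Mutual best responses: (B, Y); (C, Z).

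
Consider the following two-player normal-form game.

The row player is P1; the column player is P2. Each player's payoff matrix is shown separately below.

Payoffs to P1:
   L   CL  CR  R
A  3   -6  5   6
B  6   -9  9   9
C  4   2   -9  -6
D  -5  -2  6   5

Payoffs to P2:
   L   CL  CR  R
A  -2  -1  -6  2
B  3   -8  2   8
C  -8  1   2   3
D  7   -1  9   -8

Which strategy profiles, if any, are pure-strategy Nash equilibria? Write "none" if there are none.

Check each profile: it is a Nash equilibrium iff no player can strictly gain by switching unilaterally.
(A, L): P1 can switch to B (3 → 6). Not NE.
(A, CL): P1 can switch to C (-6 → 2). Not NE.
(A, CR): P1 can switch to B (5 → 9). Not NE.
(A, R): P1 can switch to B (6 → 9). Not NE.
(B, L): P2 can switch to R (3 → 8). Not NE.
(B, CL): P1 can switch to A (-9 → -6). Not NE.
(B, R): P1 gets 9, best alternative 6; P2 gets 8, best alternative 3. No profitable deviation — NE.
(The remaining 9 profiles each have a profitable deviation by the same check.)

The unique pure-strategy Nash equilibrium is (B, R).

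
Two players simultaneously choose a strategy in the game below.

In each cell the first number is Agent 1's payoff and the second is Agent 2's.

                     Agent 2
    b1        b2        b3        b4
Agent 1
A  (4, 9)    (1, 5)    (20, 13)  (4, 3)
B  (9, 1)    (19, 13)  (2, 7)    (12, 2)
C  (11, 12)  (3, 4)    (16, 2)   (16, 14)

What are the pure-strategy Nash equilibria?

Pure-strategy Nash equilibria: (A, b3) and (B, b2) and (C, b4)

Agent 1 against b1: payoffs 4, 9, 11 → best response C.
Agent 1 against b2: payoffs 1, 19, 3 → best response B.
Agent 1 against b3: payoffs 20, 2, 16 → best response A.
Agent 1 against b4: payoffs 4, 12, 16 → best response C.
Agent 2 against A: payoffs 9, 5, 13, 3 → best response b3.
Agent 2 against B: payoffs 1, 13, 7, 2 → best response b2.
Agent 2 against C: payoffs 12, 4, 2, 14 → best response b4.
Mutual best responses: (A, b3); (B, b2); (C, b4).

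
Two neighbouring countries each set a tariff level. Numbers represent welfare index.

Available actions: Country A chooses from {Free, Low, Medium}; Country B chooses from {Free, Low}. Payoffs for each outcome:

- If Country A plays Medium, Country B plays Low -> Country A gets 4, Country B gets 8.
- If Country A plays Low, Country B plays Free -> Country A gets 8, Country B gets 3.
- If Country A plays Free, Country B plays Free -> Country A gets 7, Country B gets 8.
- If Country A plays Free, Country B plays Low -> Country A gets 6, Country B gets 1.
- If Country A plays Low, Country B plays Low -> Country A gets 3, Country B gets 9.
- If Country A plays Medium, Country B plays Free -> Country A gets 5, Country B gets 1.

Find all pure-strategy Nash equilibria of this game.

There is no pure-strategy Nash equilibrium.

(Free, Free): Country A can switch to Low (7 → 8). Not NE.
(Free, Low): Country B can switch to Free (1 → 8). Not NE.
(Low, Free): Country B can switch to Low (3 → 9). Not NE.
(Low, Low): Country A can switch to Free (3 → 6). Not NE.
(Medium, Free): Country A can switch to Free (5 → 7). Not NE.
(Medium, Low): Country A can switch to Free (4 → 6). Not NE.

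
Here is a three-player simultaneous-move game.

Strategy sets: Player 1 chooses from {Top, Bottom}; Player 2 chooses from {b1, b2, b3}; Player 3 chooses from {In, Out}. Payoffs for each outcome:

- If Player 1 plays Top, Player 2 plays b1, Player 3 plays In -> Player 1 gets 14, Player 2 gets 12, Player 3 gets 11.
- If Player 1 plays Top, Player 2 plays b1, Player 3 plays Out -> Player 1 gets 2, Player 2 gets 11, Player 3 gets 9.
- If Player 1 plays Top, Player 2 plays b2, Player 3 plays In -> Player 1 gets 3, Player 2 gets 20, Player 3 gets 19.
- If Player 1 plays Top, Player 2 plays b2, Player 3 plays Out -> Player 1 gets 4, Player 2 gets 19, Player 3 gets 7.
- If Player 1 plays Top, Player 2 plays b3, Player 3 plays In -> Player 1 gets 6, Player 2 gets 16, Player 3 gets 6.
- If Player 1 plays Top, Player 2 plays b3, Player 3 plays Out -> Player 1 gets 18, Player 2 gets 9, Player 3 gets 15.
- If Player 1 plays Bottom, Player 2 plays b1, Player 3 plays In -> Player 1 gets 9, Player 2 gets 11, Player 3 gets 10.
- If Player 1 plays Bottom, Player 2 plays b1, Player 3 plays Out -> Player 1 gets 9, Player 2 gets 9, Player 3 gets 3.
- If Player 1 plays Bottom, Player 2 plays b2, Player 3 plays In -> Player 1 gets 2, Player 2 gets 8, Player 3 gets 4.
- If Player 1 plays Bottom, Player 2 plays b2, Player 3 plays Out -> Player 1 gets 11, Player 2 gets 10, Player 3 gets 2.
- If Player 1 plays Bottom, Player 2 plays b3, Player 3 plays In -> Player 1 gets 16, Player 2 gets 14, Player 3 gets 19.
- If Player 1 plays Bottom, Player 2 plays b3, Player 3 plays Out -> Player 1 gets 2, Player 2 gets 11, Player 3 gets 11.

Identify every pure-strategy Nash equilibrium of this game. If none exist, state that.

(Top, b2, In) and (Bottom, b3, In)

Player 1 against (b1, In): payoffs 14, 9 → best response Top.
Player 1 against (b1, Out): payoffs 2, 9 → best response Bottom.
Player 1 against (b2, In): payoffs 3, 2 → best response Top.
Player 1 against (b2, Out): payoffs 4, 11 → best response Bottom.
Player 1 against (b3, In): payoffs 6, 16 → best response Bottom.
Player 1 against (b3, Out): payoffs 18, 2 → best response Top.
Player 2 against (Top, In): payoffs 12, 20, 16 → best response b2.
Player 2 against (Top, Out): payoffs 11, 19, 9 → best response b2.
Player 2 against (Bottom, In): payoffs 11, 8, 14 → best response b3.
Player 2 against (Bottom, Out): payoffs 9, 10, 11 → best response b3.
Player 3 against (Top, b1): payoffs 11, 9 → best response In.
Player 3 against (Top, b2): payoffs 19, 7 → best response In.
Player 3 against (Top, b3): payoffs 6, 15 → best response Out.
Player 3 against (Bottom, b1): payoffs 10, 3 → best response In.
Player 3 against (Bottom, b2): payoffs 4, 2 → best response In.
Player 3 against (Bottom, b3): payoffs 19, 11 → best response In.
Mutual best responses: (Top, b2, In); (Bottom, b3, In).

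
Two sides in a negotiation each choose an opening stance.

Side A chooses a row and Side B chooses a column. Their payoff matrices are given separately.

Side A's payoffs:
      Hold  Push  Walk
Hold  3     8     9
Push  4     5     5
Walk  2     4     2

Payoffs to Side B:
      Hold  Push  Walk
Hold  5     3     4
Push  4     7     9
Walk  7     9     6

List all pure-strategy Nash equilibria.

There is no pure-strategy Nash equilibrium.

Side A against Hold: payoffs 3, 4, 2 → best response Push.
Side A against Push: payoffs 8, 5, 4 → best response Hold.
Side A against Walk: payoffs 9, 5, 2 → best response Hold.
Side B against Hold: payoffs 5, 3, 4 → best response Hold.
Side B against Push: payoffs 4, 7, 9 → best response Walk.
Side B against Walk: payoffs 7, 9, 6 → best response Push.
No profile is a mutual best response for all players.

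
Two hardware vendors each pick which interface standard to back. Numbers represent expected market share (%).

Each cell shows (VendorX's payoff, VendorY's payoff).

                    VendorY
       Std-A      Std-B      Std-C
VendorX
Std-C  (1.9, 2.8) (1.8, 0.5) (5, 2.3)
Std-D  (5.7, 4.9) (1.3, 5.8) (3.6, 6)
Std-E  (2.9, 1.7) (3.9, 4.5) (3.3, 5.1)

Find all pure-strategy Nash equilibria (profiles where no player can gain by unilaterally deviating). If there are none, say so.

No pure-strategy Nash equilibrium.

VendorX against Std-A: payoffs 1.9, 5.7, 2.9 → best response Std-D.
VendorX against Std-B: payoffs 1.8, 1.3, 3.9 → best response Std-E.
VendorX against Std-C: payoffs 5, 3.6, 3.3 → best response Std-C.
VendorY against Std-C: payoffs 2.8, 0.5, 2.3 → best response Std-A.
VendorY against Std-D: payoffs 4.9, 5.8, 6 → best response Std-C.
VendorY against Std-E: payoffs 1.7, 4.5, 5.1 → best response Std-C.
No profile is a mutual best response for all players.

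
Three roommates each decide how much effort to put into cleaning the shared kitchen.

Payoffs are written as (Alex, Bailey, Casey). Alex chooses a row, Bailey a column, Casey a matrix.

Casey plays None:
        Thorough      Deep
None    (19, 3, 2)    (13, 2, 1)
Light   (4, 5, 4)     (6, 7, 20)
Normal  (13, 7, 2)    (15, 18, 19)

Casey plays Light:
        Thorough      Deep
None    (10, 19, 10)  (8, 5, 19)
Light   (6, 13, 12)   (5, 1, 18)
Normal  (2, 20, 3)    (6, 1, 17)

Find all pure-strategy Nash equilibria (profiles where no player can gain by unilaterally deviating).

Pure-strategy Nash equilibria: (None, Thorough, Light); (Normal, Deep, None)

For each player, find the best response to each opponent profile; mutual best responses are the pure NE.
Alex against (Thorough, None): payoffs 19, 4, 13 → best response None.
Alex against (Thorough, Light): payoffs 10, 6, 2 → best response None.
Alex against (Deep, None): payoffs 13, 6, 15 → best response Normal.
Alex against (Deep, Light): payoffs 8, 5, 6 → best response None.
Bailey against (None, None): payoffs 3, 2 → best response Thorough.
Bailey against (None, Light): payoffs 19, 5 → best response Thorough.
Bailey against (Light, None): payoffs 5, 7 → best response Deep.
Bailey against (Light, Light): payoffs 13, 1 → best response Thorough.
Bailey against (Normal, None): payoffs 7, 18 → best response Deep.
Bailey against (Normal, Light): payoffs 20, 1 → best response Thorough.
Casey against (None, Thorough): payoffs 2, 10 → best response Light.
Casey against (None, Deep): payoffs 1, 19 → best response Light.
Casey against (Light, Thorough): payoffs 4, 12 → best response Light.
Casey against (Light, Deep): payoffs 20, 18 → best response None.
Casey against (Normal, Thorough): payoffs 2, 3 → best response Light.
Casey against (Normal, Deep): payoffs 19, 17 → best response None.
Mutual best responses: (None, Thorough, Light); (Normal, Deep, None).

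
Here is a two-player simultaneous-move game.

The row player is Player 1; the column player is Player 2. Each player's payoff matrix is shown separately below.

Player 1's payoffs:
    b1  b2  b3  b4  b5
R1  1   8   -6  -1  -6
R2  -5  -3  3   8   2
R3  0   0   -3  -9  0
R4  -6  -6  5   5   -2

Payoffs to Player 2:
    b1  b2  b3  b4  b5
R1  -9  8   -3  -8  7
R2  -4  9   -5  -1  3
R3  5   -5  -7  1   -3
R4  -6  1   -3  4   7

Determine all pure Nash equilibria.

Pure NE: (R1, b2)

For each player, find the best response to each opponent profile; mutual best responses are the pure NE.
Player 1 against b1: payoffs 1, -5, 0, -6 → best response R1.
Player 1 against b2: payoffs 8, -3, 0, -6 → best response R1.
Player 1 against b3: payoffs -6, 3, -3, 5 → best response R4.
Player 1 against b4: payoffs -1, 8, -9, 5 → best response R2.
Player 1 against b5: payoffs -6, 2, 0, -2 → best response R2.
Player 2 against R1: payoffs -9, 8, -3, -8, 7 → best response b2.
Player 2 against R2: payoffs -4, 9, -5, -1, 3 → best response b2.
Player 2 against R3: payoffs 5, -5, -7, 1, -3 → best response b1.
Player 2 against R4: payoffs -6, 1, -3, 4, 7 → best response b5.
Mutual best responses: (R1, b2).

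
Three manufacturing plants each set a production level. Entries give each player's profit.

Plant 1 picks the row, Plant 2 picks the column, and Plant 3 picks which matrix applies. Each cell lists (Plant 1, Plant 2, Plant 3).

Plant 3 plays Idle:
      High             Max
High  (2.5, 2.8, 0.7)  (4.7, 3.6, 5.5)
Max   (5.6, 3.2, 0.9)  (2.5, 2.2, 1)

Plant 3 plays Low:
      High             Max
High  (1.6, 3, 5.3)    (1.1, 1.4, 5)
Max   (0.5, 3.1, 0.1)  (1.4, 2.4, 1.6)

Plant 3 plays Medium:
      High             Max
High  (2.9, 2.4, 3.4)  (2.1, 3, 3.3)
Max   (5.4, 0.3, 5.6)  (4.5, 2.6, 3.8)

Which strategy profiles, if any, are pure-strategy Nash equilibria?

The pure Nash equilibria are (High, High, Low); (High, Max, Idle); (Max, Max, Medium).

Check each profile: it is a Nash equilibrium iff no player can strictly gain by switching unilaterally.
(High, High, Idle): Plant 1 can switch to Max (2.5 → 5.6). Not NE.
(High, High, Low): Plant 1 gets 1.6, best alternative 0.5; Plant 2 gets 3, best alternative 1.4; Plant 3 gets 5.3, best alternative 3.4. No profitable deviation — NE.
(High, High, Medium): Plant 1 can switch to Max (2.9 → 5.4). Not NE.
(High, Max, Idle): Plant 1 gets 4.7, best alternative 2.5; Plant 2 gets 3.6, best alternative 2.8; Plant 3 gets 5.5, best alternative 5. No profitable deviation — NE.
(High, Max, Low): Plant 1 can switch to Max (1.1 → 1.4). Not NE.
(High, Max, Medium): Plant 1 can switch to Max (2.1 → 4.5). Not NE.
(Max, High, Idle): Plant 3 can switch to Medium (0.9 → 5.6). Not NE.
(Max, High, Low): Plant 1 can switch to High (0.5 → 1.6). Not NE.
(Max, High, Medium): Plant 2 can switch to Max (0.3 → 2.6). Not NE.
(Max, Max, Idle): Plant 1 can switch to High (2.5 → 4.7). Not NE.
(Max, Max, Low): Plant 2 can switch to High (2.4 → 3.1). Not NE.
(Max, Max, Medium): Plant 1 gets 4.5, best alternative 2.1; Plant 2 gets 2.6, best alternative 0.3; Plant 3 gets 3.8, best alternative 1.6. No profitable deviation — NE.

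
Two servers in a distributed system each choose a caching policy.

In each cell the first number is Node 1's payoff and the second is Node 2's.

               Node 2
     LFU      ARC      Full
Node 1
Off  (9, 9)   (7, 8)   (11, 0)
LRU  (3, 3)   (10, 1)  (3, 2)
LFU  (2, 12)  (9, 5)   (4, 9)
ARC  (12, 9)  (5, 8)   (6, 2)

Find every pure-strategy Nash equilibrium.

The unique pure-strategy Nash equilibrium is (ARC, LFU).

Node 1 against LFU: payoffs 9, 3, 2, 12 → best response ARC.
Node 1 against ARC: payoffs 7, 10, 9, 5 → best response LRU.
Node 1 against Full: payoffs 11, 3, 4, 6 → best response Off.
Node 2 against Off: payoffs 9, 8, 0 → best response LFU.
Node 2 against LRU: payoffs 3, 1, 2 → best response LFU.
Node 2 against LFU: payoffs 12, 5, 9 → best response LFU.
Node 2 against ARC: payoffs 9, 8, 2 → best response LFU.
Mutual best responses: (ARC, LFU).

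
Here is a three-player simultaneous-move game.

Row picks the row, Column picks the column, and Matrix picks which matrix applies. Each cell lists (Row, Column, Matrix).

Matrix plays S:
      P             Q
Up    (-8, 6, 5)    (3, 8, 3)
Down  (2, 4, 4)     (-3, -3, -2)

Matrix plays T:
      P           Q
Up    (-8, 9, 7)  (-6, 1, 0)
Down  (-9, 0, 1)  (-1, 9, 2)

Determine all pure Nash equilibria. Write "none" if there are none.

Pure-strategy Nash equilibria: (Up, P, T) and (Up, Q, S) and (Down, P, S) and (Down, Q, T)

Check each profile: it is a Nash equilibrium iff no player can strictly gain by switching unilaterally.
(Up, P, S): Row can switch to Down (-8 → 2). Not NE.
(Up, P, T): Row gets -8, best alternative -9; Column gets 9, best alternative 1; Matrix gets 7, best alternative 5. No profitable deviation — NE.
(Up, Q, S): Row gets 3, best alternative -3; Column gets 8, best alternative 6; Matrix gets 3, best alternative 0. No profitable deviation — NE.
(Up, Q, T): Row can switch to Down (-6 → -1). Not NE.
(Down, P, S): Row gets 2, best alternative -8; Column gets 4, best alternative -3; Matrix gets 4, best alternative 1. No profitable deviation — NE.
(Down, P, T): Row can switch to Up (-9 → -8). Not NE.
(Down, Q, S): Row can switch to Up (-3 → 3). Not NE.
(Down, Q, T): Row gets -1, best alternative -6; Column gets 9, best alternative 0; Matrix gets 2, best alternative -2. No profitable deviation — NE.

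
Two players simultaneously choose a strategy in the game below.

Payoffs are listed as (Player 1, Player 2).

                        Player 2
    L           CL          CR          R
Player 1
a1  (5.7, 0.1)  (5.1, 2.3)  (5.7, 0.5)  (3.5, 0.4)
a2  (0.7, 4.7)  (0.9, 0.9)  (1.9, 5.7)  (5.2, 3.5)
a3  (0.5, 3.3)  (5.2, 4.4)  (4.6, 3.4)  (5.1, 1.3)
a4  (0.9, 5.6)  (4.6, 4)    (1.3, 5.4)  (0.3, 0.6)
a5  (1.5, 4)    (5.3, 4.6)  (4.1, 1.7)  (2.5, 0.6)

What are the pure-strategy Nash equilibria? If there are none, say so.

The unique pure-strategy Nash equilibrium is (a5, CL).

For each player, find the best response to each opponent profile; mutual best responses are the pure NE.
Player 1 against L: payoffs 5.7, 0.7, 0.5, 0.9, 1.5 → best response a1.
Player 1 against CL: payoffs 5.1, 0.9, 5.2, 4.6, 5.3 → best response a5.
Player 1 against CR: payoffs 5.7, 1.9, 4.6, 1.3, 4.1 → best response a1.
Player 1 against R: payoffs 3.5, 5.2, 5.1, 0.3, 2.5 → best response a2.
Player 2 against a1: payoffs 0.1, 2.3, 0.5, 0.4 → best response CL.
Player 2 against a2: payoffs 4.7, 0.9, 5.7, 3.5 → best response CR.
Player 2 against a3: payoffs 3.3, 4.4, 3.4, 1.3 → best response CL.
Player 2 against a4: payoffs 5.6, 4, 5.4, 0.6 → best response L.
Player 2 against a5: payoffs 4, 4.6, 1.7, 0.6 → best response CL.
Mutual best responses: (a5, CL).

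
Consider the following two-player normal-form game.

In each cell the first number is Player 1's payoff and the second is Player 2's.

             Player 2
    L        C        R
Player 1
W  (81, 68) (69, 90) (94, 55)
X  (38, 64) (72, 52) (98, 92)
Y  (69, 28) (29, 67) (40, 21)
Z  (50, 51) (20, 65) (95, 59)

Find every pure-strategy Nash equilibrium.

The unique pure-strategy Nash equilibrium is (X, R).

(W, L): Player 2 can switch to C (68 → 90). Not NE.
(W, C): Player 1 can switch to X (69 → 72). Not NE.
(W, R): Player 1 can switch to X (94 → 98). Not NE.
(X, L): Player 1 can switch to W (38 → 81). Not NE.
(X, C): Player 2 can switch to L (52 → 64). Not NE.
(X, R): Player 1 gets 98, best alternative 95; Player 2 gets 92, best alternative 64. No profitable deviation — NE.
(Y, L): Player 1 can switch to W (69 → 81). Not NE.
(Y, C): Player 1 can switch to W (29 → 69). Not NE.
(Y, R): Player 1 can switch to W (40 → 94). Not NE.
(Z, L): Player 1 can switch to W (50 → 81). Not NE.
(Z, C): Player 1 can switch to W (20 → 69). Not NE.
(Z, R): Player 1 can switch to X (95 → 98). Not NE.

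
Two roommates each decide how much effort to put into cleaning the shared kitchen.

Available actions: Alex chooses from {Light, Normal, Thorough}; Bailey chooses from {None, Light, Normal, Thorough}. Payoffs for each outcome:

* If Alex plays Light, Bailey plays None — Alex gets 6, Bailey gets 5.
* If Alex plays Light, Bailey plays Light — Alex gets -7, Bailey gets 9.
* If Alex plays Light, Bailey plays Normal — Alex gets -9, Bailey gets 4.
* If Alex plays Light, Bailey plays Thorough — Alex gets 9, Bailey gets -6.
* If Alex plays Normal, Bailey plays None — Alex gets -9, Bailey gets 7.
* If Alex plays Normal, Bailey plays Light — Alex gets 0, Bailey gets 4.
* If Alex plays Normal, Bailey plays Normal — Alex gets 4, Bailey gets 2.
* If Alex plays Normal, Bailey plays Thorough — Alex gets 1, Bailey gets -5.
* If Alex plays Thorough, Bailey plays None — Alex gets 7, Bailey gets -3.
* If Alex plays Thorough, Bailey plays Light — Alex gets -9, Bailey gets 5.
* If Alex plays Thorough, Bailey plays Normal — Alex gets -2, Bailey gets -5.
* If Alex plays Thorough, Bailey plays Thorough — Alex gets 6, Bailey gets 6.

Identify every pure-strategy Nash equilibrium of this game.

Alex against None: payoffs 6, -9, 7 → best response Thorough.
Alex against Light: payoffs -7, 0, -9 → best response Normal.
Alex against Normal: payoffs -9, 4, -2 → best response Normal.
Alex against Thorough: payoffs 9, 1, 6 → best response Light.
Bailey against Light: payoffs 5, 9, 4, -6 → best response Light.
Bailey against Normal: payoffs 7, 4, 2, -5 → best response None.
Bailey against Thorough: payoffs -3, 5, -5, 6 → best response Thorough.
No profile is a mutual best response for all players.

This game has no pure Nash equilibrium.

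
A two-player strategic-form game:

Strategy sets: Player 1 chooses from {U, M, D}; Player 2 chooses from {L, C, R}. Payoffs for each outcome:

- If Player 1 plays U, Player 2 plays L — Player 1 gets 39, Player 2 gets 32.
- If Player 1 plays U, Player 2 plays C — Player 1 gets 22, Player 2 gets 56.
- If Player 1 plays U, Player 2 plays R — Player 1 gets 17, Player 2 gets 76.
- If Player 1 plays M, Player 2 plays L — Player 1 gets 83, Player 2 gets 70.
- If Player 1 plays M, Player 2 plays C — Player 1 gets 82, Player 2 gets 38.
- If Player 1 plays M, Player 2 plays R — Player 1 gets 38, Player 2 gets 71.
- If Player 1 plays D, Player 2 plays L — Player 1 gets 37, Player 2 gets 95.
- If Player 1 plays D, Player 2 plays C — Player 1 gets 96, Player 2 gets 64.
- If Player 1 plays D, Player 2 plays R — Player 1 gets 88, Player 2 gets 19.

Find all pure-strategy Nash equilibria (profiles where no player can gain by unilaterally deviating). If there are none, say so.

none

Player 1 against L: payoffs 39, 83, 37 → best response M.
Player 1 against C: payoffs 22, 82, 96 → best response D.
Player 1 against R: payoffs 17, 38, 88 → best response D.
Player 2 against U: payoffs 32, 56, 76 → best response R.
Player 2 against M: payoffs 70, 38, 71 → best response R.
Player 2 against D: payoffs 95, 64, 19 → best response L.
No profile is a mutual best response for all players.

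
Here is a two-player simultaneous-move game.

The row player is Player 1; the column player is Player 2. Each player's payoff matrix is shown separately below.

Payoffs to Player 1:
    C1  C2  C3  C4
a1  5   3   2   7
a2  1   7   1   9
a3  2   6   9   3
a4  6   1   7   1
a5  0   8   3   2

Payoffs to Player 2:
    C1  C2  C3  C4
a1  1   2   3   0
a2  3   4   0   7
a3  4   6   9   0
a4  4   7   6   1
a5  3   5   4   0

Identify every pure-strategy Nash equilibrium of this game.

Player 1 against C1: payoffs 5, 1, 2, 6, 0 → best response a4.
Player 1 against C2: payoffs 3, 7, 6, 1, 8 → best response a5.
Player 1 against C3: payoffs 2, 1, 9, 7, 3 → best response a3.
Player 1 against C4: payoffs 7, 9, 3, 1, 2 → best response a2.
Player 2 against a1: payoffs 1, 2, 3, 0 → best response C3.
Player 2 against a2: payoffs 3, 4, 0, 7 → best response C4.
Player 2 against a3: payoffs 4, 6, 9, 0 → best response C3.
Player 2 against a4: payoffs 4, 7, 6, 1 → best response C2.
Player 2 against a5: payoffs 3, 5, 4, 0 → best response C2.
Mutual best responses: (a2, C4); (a3, C3); (a5, C2).

Pure-strategy Nash equilibria: (a2, C4), (a3, C3), (a5, C2)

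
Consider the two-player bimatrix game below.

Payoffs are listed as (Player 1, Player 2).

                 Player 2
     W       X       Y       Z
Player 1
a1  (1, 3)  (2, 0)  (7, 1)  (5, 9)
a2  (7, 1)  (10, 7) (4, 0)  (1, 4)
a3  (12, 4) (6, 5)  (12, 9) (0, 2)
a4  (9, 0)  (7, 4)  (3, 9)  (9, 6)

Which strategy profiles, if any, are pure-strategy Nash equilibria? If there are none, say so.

(a2, X) and (a3, Y)

Player 1 against W: payoffs 1, 7, 12, 9 → best response a3.
Player 1 against X: payoffs 2, 10, 6, 7 → best response a2.
Player 1 against Y: payoffs 7, 4, 12, 3 → best response a3.
Player 1 against Z: payoffs 5, 1, 0, 9 → best response a4.
Player 2 against a1: payoffs 3, 0, 1, 9 → best response Z.
Player 2 against a2: payoffs 1, 7, 0, 4 → best response X.
Player 2 against a3: payoffs 4, 5, 9, 2 → best response Y.
Player 2 against a4: payoffs 0, 4, 9, 6 → best response Y.
Mutual best responses: (a2, X); (a3, Y).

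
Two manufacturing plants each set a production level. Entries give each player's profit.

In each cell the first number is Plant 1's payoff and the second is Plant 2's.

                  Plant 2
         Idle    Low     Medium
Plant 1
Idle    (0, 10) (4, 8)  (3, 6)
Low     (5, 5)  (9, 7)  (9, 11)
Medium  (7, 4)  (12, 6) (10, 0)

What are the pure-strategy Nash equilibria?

For each player, find the best response to each opponent profile; mutual best responses are the pure NE.
Plant 1 against Idle: payoffs 0, 5, 7 → best response Medium.
Plant 1 against Low: payoffs 4, 9, 12 → best response Medium.
Plant 1 against Medium: payoffs 3, 9, 10 → best response Medium.
Plant 2 against Idle: payoffs 10, 8, 6 → best response Idle.
Plant 2 against Low: payoffs 5, 7, 11 → best response Medium.
Plant 2 against Medium: payoffs 4, 6, 0 → best response Low.
Mutual best responses: (Medium, Low).

(Medium, Low)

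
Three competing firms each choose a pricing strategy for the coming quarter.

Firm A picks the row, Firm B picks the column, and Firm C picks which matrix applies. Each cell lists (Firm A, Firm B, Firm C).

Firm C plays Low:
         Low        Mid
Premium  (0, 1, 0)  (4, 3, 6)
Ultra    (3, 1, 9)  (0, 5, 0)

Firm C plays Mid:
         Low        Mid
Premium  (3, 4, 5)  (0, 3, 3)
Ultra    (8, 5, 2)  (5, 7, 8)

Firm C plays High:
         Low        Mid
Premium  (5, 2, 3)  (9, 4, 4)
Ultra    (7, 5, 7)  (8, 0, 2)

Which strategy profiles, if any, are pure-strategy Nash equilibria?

For each player, find the best response to each opponent profile; mutual best responses are the pure NE.
Firm A against (Low, Low): payoffs 0, 3 → best response Ultra.
Firm A against (Low, Mid): payoffs 3, 8 → best response Ultra.
Firm A against (Low, High): payoffs 5, 7 → best response Ultra.
Firm A against (Mid, Low): payoffs 4, 0 → best response Premium.
Firm A against (Mid, Mid): payoffs 0, 5 → best response Ultra.
Firm A against (Mid, High): payoffs 9, 8 → best response Premium.
Firm B against (Premium, Low): payoffs 1, 3 → best response Mid.
Firm B against (Premium, Mid): payoffs 4, 3 → best response Low.
Firm B against (Premium, High): payoffs 2, 4 → best response Mid.
Firm B against (Ultra, Low): payoffs 1, 5 → best response Mid.
Firm B against (Ultra, Mid): payoffs 5, 7 → best response Mid.
Firm B against (Ultra, High): payoffs 5, 0 → best response Low.
Firm C against (Premium, Low): payoffs 0, 5, 3 → best response Mid.
Firm C against (Premium, Mid): payoffs 6, 3, 4 → best response Low.
Firm C against (Ultra, Low): payoffs 9, 2, 7 → best response Low.
Firm C against (Ultra, Mid): payoffs 0, 8, 2 → best response Mid.
Mutual best responses: (Premium, Mid, Low); (Ultra, Mid, Mid).

The pure Nash equilibria are (Premium, Mid, Low) and (Ultra, Mid, Mid).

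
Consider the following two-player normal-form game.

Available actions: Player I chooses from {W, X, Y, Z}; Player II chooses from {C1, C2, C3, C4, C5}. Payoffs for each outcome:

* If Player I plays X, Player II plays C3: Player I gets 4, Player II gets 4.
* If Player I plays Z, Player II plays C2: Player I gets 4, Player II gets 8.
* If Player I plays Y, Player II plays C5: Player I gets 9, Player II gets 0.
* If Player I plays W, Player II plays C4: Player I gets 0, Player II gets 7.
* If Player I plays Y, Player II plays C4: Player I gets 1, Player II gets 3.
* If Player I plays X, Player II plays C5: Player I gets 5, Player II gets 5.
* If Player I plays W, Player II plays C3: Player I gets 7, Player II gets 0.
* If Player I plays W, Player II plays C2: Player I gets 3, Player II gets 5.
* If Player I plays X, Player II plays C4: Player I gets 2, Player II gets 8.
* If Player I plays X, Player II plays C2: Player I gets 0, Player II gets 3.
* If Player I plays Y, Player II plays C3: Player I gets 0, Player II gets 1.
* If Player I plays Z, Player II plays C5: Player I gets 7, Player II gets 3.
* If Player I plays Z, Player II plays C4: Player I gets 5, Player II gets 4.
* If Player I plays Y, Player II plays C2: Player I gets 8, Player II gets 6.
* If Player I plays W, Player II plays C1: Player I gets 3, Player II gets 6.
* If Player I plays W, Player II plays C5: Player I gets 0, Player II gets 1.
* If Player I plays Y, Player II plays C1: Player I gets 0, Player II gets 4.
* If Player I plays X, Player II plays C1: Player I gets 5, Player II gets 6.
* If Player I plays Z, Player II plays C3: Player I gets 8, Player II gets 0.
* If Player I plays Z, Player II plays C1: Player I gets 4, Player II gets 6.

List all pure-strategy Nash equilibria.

Pure NE: (Y, C2)

Mark each player's best response to every combination of opponents' strategies; a profile where every player is best-responding is a pure Nash equilibrium.
Player I against C1: payoffs 3, 5, 0, 4 → best response X.
Player I against C2: payoffs 3, 0, 8, 4 → best response Y.
Player I against C3: payoffs 7, 4, 0, 8 → best response Z.
Player I against C4: payoffs 0, 2, 1, 5 → best response Z.
Player I against C5: payoffs 0, 5, 9, 7 → best response Y.
Player II against W: payoffs 6, 5, 0, 7, 1 → best response C4.
Player II against X: payoffs 6, 3, 4, 8, 5 → best response C4.
Player II against Y: payoffs 4, 6, 1, 3, 0 → best response C2.
Player II against Z: payoffs 6, 8, 0, 4, 3 → best response C2.
Mutual best responses: (Y, C2).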